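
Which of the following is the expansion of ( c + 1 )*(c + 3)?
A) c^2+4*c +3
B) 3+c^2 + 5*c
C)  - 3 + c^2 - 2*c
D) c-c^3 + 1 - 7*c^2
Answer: A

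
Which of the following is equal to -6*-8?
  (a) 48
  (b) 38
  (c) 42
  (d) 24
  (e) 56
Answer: a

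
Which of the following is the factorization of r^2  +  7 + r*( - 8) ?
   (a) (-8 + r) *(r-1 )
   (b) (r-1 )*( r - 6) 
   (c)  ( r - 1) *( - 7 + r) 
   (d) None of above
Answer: c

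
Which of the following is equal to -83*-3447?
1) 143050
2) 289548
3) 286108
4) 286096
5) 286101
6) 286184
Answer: 5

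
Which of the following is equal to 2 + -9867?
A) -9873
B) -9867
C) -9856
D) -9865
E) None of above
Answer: D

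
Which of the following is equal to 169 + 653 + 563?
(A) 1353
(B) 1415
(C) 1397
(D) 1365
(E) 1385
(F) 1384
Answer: E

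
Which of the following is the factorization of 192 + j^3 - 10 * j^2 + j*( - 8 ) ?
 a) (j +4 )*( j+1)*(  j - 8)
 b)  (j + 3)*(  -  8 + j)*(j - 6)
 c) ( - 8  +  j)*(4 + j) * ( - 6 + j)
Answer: c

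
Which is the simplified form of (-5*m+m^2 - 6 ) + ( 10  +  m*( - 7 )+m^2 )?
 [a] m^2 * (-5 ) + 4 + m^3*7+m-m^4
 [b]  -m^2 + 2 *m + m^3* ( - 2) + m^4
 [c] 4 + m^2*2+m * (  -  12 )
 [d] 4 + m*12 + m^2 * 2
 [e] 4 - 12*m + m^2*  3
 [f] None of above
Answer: c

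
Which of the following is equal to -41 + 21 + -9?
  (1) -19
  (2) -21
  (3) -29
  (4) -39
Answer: 3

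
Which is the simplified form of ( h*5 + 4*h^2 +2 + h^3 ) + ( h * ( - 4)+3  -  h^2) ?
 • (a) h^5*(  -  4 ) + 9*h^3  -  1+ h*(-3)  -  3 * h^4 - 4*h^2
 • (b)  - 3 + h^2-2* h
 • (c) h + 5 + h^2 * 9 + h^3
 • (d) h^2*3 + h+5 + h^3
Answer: d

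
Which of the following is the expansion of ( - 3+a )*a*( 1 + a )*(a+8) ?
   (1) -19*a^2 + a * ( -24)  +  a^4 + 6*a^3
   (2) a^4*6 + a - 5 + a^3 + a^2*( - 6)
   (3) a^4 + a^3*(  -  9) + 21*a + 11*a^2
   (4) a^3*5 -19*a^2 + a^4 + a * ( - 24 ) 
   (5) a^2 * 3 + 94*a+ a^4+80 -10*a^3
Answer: 1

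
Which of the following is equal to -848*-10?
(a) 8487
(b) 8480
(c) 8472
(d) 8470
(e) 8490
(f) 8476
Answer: b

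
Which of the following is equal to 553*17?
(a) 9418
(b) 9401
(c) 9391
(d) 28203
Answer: b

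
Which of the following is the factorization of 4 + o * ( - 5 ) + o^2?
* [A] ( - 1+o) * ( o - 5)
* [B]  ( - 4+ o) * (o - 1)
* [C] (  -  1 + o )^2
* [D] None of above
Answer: B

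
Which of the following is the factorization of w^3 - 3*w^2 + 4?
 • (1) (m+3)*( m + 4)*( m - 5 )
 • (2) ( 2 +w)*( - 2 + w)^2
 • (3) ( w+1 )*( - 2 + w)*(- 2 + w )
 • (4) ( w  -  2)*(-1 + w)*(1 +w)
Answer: 3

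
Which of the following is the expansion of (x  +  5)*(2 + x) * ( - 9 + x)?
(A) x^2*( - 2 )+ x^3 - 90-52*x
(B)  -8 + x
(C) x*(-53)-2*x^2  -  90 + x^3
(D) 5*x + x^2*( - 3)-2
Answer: C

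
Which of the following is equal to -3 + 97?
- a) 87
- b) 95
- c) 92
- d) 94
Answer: d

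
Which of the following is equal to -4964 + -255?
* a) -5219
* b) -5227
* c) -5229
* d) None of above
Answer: a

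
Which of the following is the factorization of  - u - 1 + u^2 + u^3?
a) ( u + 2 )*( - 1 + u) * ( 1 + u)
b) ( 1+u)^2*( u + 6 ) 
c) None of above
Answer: c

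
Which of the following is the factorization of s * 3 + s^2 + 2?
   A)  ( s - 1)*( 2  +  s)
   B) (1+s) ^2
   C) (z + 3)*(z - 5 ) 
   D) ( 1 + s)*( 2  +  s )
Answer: D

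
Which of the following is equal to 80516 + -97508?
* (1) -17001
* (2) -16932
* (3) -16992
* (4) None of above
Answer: 3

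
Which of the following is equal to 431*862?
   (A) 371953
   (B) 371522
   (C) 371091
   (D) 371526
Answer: B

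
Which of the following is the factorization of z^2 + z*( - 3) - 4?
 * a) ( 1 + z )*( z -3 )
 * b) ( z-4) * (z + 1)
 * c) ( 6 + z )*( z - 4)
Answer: b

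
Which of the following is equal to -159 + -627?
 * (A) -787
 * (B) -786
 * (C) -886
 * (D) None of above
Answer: B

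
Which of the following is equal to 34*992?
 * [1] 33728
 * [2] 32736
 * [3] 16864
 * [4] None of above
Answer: 1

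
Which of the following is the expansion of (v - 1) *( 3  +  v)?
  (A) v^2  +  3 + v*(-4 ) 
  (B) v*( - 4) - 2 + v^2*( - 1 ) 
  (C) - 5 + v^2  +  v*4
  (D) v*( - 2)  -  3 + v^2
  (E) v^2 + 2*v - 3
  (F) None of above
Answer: E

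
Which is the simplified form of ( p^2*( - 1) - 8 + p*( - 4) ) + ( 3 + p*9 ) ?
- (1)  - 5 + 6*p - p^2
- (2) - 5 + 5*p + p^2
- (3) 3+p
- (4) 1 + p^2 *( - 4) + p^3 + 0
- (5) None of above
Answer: 5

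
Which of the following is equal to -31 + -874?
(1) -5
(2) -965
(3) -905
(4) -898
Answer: 3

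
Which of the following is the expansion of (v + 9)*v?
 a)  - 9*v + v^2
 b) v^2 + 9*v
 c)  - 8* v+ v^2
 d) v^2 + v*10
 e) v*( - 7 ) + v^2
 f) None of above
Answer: b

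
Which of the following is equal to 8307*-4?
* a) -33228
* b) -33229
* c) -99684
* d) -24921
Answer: a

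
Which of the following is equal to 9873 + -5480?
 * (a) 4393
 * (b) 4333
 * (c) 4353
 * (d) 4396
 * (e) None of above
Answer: a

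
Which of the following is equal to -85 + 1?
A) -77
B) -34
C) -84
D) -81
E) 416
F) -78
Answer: C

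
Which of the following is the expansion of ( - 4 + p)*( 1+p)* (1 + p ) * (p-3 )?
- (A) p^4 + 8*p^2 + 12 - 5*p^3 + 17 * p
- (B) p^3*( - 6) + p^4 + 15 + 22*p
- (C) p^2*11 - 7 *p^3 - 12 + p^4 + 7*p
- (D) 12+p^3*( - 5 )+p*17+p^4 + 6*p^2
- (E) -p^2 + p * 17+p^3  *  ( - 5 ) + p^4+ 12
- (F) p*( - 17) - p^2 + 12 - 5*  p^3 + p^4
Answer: E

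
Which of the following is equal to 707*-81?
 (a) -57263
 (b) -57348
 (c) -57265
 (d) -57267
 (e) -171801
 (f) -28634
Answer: d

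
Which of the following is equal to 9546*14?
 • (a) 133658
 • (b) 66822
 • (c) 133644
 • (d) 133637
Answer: c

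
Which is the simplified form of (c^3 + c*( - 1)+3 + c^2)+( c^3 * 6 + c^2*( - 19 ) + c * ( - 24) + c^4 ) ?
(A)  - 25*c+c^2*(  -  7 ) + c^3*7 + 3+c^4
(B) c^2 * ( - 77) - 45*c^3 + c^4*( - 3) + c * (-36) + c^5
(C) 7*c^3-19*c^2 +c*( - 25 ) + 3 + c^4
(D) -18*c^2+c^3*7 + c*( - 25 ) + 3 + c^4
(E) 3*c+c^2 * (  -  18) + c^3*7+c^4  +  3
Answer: D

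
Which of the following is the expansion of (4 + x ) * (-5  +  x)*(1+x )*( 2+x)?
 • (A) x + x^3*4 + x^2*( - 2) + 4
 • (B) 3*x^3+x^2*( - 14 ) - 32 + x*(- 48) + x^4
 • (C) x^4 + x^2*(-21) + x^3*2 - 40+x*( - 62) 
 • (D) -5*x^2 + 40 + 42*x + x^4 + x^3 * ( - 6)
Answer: C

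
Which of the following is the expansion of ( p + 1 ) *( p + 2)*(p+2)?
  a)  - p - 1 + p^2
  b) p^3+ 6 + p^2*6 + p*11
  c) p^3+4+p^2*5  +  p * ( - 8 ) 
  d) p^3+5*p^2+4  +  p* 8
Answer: d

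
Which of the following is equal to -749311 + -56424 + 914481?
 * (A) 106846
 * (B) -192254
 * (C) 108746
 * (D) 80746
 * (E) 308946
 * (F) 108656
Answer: C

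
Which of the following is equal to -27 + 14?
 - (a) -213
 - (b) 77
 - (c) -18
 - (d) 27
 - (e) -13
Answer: e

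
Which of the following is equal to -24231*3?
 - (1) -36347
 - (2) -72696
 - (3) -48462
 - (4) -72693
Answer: 4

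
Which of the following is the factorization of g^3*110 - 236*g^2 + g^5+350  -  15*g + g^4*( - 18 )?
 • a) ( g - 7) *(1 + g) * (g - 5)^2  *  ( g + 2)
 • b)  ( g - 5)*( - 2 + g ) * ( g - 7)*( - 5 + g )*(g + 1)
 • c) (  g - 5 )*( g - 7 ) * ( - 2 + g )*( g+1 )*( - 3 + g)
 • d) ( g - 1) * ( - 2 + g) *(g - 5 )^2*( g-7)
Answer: b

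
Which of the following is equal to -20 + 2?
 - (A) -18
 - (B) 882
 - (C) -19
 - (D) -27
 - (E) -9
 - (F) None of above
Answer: A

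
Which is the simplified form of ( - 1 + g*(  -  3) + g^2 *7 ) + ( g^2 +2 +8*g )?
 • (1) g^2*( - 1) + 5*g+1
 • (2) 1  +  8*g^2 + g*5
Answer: 2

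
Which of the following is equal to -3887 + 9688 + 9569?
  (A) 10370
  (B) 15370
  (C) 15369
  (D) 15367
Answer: B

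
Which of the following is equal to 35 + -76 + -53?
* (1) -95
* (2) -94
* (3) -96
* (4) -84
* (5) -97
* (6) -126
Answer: 2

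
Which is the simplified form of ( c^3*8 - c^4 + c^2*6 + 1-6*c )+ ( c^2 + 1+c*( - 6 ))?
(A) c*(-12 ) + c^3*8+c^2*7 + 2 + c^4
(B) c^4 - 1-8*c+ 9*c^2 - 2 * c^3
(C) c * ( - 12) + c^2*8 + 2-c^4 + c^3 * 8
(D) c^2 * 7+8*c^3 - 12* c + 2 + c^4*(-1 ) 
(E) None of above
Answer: D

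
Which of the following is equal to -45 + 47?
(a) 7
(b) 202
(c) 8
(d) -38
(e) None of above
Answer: e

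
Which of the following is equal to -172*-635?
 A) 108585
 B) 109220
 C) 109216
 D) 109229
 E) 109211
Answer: B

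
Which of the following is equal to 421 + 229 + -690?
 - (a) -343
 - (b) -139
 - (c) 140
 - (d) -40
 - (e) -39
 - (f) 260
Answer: d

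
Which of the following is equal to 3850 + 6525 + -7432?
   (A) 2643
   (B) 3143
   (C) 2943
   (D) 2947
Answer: C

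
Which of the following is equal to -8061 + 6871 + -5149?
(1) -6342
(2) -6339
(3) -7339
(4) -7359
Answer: 2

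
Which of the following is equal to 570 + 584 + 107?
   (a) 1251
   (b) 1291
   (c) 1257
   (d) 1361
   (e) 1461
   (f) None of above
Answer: f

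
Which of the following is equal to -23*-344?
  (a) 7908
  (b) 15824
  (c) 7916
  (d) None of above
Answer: d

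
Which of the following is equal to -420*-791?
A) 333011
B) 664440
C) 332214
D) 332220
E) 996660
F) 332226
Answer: D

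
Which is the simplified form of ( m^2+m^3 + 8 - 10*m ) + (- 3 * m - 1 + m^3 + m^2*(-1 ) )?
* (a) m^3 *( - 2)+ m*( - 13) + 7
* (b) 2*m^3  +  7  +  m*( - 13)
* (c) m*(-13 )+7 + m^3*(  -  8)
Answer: b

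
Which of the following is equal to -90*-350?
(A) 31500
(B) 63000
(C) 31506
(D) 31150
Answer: A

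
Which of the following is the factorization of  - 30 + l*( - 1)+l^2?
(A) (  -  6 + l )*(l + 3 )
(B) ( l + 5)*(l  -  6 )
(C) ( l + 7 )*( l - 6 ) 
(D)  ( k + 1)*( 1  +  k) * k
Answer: B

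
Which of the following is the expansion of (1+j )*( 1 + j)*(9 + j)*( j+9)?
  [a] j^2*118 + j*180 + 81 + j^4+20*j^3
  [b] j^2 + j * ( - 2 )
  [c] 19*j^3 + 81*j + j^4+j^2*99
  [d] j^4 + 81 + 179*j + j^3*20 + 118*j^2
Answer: a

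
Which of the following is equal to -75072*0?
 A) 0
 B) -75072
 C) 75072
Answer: A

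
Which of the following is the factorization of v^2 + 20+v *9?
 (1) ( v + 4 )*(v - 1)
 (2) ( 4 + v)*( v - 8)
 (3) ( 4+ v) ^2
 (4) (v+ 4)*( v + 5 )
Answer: 4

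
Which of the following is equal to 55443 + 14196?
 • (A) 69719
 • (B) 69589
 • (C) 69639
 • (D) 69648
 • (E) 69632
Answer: C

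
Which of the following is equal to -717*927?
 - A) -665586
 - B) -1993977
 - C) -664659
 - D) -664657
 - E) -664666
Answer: C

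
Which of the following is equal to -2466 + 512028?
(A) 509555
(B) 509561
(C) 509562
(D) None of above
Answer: C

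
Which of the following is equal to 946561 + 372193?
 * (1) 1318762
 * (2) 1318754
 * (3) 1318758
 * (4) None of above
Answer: 2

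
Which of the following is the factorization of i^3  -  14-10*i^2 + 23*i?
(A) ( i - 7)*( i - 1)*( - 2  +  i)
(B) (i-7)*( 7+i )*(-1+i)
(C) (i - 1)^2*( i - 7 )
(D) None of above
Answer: A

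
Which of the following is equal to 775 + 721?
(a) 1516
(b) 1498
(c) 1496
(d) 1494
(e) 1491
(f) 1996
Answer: c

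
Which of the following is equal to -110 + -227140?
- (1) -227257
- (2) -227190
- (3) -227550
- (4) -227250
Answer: 4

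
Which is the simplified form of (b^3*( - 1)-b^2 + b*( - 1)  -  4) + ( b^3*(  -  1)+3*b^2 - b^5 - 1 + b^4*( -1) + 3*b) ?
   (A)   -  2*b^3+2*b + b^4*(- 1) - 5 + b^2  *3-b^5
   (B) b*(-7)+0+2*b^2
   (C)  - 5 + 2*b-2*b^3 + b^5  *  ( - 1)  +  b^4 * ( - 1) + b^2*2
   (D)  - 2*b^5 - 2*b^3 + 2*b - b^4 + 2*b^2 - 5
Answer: C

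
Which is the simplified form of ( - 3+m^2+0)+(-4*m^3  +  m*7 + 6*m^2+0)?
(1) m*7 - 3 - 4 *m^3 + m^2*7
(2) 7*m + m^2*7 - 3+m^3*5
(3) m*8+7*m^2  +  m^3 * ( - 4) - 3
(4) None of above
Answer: 1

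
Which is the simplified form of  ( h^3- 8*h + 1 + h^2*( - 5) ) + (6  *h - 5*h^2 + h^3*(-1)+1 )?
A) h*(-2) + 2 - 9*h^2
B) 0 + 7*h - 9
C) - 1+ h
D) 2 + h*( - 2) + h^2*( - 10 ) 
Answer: D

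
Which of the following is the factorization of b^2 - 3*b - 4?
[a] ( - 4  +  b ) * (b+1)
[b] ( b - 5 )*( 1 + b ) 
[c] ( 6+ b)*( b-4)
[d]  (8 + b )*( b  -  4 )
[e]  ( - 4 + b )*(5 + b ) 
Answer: a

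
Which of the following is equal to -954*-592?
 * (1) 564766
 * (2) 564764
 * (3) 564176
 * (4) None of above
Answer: 4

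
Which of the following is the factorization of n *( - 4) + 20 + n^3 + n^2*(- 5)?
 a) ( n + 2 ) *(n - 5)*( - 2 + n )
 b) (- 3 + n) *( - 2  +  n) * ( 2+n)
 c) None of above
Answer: a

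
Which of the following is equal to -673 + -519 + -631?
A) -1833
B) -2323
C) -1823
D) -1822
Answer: C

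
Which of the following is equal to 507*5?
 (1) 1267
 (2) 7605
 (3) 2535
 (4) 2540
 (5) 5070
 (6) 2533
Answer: 3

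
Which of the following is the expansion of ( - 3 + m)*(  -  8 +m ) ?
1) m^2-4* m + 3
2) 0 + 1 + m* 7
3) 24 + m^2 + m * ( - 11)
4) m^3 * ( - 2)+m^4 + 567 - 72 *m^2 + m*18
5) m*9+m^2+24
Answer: 3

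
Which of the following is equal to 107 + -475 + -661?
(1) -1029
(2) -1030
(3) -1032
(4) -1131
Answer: 1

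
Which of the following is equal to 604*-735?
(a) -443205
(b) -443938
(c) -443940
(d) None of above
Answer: c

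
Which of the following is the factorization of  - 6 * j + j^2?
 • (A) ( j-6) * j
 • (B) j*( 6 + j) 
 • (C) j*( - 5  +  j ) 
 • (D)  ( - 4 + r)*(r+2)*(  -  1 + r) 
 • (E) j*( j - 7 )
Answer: A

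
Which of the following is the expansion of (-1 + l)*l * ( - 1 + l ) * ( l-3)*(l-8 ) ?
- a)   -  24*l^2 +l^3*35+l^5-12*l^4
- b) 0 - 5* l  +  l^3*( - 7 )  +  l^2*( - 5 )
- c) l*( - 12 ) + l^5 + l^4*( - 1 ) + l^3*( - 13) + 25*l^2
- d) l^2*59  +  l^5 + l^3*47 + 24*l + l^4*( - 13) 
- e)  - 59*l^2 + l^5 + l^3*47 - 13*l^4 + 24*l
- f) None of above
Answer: e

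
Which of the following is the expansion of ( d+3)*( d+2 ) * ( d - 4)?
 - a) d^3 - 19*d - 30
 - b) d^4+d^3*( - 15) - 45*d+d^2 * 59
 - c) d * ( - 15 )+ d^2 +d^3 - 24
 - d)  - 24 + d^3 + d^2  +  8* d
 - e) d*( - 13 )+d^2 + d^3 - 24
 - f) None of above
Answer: f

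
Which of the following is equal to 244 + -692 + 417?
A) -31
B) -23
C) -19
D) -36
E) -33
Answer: A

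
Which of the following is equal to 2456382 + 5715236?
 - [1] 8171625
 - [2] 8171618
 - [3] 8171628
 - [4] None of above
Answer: 2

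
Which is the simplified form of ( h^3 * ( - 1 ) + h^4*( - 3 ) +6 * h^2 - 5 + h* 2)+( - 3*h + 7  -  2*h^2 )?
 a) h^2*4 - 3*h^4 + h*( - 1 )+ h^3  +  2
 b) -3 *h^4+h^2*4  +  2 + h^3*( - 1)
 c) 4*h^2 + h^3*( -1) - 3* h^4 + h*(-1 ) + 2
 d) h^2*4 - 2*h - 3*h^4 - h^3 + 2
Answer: c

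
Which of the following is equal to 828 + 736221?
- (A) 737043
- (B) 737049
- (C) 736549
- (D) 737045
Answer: B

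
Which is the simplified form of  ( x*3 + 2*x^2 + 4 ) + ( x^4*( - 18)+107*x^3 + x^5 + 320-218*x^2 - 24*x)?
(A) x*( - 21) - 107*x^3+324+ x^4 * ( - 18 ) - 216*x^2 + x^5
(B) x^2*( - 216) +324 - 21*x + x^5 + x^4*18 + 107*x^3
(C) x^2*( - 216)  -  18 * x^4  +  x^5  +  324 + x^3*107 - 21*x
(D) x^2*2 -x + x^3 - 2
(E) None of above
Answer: C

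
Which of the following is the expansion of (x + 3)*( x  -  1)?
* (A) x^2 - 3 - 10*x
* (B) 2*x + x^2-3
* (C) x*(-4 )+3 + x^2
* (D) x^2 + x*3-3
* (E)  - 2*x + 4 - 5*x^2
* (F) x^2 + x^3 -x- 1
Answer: B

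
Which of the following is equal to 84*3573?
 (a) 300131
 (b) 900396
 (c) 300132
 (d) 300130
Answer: c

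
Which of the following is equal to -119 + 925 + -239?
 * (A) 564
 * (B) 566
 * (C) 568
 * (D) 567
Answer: D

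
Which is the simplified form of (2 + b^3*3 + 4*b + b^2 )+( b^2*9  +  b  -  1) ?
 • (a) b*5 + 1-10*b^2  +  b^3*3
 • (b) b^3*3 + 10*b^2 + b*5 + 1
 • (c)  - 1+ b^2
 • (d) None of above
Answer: b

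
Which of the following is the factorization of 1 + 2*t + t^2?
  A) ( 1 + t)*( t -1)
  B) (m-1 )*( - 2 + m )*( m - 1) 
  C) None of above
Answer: C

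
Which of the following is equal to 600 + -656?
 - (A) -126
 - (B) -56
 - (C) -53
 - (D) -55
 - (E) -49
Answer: B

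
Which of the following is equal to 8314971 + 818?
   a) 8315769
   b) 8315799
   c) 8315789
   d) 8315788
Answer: c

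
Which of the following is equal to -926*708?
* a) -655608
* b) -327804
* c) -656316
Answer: a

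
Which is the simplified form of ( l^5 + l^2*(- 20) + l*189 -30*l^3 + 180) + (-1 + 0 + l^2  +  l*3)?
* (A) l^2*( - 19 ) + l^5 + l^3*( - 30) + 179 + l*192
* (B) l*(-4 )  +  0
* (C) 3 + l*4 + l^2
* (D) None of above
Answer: A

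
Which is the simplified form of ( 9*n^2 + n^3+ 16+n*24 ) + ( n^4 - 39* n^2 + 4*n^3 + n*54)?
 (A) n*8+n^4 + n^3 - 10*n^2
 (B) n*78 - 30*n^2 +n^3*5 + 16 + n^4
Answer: B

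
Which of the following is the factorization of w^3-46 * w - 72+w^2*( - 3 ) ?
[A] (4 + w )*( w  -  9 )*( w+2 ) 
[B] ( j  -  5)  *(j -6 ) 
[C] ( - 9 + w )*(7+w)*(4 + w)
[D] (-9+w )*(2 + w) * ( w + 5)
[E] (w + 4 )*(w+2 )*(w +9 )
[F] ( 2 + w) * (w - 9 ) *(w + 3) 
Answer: A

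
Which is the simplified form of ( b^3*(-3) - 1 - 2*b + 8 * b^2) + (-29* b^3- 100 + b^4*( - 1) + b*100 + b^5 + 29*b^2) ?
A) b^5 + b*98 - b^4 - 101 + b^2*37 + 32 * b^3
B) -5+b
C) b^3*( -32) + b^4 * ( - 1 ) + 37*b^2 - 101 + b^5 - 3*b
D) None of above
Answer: D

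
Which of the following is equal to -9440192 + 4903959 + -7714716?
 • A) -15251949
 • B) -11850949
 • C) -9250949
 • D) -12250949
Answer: D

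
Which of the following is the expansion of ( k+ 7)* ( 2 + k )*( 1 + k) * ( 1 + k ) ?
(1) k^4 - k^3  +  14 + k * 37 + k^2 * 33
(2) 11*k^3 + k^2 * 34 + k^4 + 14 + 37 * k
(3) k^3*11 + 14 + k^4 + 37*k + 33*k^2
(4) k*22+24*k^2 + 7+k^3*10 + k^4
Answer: 3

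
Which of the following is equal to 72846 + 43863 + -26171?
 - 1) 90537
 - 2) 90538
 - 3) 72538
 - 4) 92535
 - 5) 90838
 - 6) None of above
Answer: 2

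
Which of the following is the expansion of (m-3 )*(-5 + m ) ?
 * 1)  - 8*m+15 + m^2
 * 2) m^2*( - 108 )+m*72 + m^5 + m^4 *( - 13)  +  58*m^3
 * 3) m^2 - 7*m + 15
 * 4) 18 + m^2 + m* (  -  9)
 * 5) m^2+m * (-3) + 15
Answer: 1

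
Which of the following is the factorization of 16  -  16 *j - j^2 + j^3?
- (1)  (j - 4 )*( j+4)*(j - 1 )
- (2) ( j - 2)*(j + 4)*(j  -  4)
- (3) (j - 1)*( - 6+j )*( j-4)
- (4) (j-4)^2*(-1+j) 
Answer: 1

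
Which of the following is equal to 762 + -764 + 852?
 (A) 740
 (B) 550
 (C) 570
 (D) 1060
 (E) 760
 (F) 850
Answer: F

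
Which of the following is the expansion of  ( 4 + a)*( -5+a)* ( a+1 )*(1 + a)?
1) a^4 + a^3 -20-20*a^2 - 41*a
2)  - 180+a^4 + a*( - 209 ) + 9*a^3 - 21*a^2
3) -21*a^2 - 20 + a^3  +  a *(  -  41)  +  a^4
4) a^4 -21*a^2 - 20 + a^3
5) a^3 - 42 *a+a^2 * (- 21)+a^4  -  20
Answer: 3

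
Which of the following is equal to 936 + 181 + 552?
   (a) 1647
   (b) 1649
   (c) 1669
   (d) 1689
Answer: c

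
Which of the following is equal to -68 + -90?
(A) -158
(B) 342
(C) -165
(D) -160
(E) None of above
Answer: A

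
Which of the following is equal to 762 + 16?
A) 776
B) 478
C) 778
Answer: C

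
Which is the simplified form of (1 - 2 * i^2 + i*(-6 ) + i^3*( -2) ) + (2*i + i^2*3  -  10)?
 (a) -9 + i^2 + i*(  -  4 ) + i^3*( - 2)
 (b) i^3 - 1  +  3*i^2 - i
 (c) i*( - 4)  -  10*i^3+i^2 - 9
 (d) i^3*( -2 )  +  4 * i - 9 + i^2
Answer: a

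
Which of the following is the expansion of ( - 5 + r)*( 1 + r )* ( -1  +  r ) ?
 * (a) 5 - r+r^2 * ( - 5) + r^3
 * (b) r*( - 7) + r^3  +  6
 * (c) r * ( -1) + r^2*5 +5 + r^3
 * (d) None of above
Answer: a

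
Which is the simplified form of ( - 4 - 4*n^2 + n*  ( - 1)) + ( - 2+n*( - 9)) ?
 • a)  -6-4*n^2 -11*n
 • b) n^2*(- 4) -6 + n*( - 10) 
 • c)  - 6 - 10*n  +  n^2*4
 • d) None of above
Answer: b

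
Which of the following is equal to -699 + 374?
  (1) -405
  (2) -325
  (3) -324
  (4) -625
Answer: 2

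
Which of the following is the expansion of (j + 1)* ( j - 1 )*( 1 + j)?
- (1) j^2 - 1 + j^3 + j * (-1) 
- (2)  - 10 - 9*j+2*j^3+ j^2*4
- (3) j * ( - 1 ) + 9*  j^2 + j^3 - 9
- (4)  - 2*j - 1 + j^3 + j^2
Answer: 1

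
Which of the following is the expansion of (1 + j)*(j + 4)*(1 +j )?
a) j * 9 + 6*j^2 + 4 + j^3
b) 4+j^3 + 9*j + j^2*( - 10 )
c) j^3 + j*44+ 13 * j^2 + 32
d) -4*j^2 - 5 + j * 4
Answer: a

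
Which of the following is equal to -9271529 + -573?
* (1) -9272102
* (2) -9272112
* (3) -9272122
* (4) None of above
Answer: 1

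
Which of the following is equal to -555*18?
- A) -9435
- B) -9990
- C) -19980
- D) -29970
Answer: B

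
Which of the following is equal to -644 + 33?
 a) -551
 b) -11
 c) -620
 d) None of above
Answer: d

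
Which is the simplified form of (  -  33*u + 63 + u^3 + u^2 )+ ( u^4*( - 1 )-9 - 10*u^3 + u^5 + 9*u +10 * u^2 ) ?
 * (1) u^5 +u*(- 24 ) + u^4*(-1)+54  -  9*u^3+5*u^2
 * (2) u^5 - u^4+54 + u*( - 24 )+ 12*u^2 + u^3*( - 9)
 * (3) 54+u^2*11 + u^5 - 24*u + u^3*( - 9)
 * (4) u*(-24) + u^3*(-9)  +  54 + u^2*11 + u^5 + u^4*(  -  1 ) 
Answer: 4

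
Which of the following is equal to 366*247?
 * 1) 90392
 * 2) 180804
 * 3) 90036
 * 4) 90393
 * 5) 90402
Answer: 5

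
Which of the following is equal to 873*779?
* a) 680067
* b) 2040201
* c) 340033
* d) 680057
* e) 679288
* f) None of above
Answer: a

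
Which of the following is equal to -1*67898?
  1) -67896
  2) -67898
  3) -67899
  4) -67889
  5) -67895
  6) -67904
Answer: 2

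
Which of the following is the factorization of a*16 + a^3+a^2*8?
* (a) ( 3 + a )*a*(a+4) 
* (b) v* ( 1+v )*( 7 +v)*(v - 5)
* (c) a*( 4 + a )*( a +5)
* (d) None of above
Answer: d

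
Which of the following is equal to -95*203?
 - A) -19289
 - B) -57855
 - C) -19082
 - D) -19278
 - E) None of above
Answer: E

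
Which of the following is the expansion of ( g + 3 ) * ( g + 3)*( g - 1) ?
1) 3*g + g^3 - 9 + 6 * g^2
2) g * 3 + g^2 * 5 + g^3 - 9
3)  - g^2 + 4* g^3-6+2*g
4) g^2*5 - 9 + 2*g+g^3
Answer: 2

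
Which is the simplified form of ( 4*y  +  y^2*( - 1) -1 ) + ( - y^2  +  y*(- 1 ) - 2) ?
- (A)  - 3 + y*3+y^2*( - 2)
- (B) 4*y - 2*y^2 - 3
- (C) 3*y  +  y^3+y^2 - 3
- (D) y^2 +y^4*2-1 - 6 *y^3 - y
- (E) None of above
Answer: A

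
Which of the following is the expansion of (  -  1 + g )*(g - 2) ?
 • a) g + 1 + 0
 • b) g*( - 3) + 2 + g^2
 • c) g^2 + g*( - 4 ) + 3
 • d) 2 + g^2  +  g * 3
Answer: b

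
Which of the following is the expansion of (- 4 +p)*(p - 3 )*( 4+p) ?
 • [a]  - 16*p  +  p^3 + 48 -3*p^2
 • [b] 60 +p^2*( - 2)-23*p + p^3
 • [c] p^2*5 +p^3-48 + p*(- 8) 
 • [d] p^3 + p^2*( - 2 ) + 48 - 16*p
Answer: a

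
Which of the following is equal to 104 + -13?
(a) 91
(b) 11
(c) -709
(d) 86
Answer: a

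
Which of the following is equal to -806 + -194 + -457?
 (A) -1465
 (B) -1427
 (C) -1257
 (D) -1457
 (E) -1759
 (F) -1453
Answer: D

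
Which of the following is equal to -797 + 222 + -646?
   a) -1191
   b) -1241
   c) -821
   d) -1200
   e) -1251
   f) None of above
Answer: f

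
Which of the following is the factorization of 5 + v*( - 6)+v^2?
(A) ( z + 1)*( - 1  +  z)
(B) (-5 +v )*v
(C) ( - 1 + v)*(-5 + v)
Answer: C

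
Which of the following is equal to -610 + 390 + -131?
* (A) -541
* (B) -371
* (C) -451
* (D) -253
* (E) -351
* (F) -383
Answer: E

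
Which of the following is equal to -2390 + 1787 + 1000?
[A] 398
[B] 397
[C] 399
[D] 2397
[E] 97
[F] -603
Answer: B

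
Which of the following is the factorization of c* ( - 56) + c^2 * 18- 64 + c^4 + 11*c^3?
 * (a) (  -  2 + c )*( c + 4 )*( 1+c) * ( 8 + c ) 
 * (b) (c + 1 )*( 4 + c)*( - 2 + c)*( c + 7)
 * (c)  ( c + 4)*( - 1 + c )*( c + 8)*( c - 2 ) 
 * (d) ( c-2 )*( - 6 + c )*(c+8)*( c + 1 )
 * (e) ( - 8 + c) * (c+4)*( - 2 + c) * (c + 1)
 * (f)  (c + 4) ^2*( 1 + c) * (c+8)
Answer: a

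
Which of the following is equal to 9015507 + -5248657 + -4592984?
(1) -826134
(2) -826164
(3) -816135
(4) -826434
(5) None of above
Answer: 1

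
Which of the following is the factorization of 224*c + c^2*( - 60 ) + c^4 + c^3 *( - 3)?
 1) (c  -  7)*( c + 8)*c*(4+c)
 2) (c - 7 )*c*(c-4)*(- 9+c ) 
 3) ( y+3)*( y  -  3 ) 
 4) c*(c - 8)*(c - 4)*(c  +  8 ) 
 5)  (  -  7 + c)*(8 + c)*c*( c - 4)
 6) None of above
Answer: 5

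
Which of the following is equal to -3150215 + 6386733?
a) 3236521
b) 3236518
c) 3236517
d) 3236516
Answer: b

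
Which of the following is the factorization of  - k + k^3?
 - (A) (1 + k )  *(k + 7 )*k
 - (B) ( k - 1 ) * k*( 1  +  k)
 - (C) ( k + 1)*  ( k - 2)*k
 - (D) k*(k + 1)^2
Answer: B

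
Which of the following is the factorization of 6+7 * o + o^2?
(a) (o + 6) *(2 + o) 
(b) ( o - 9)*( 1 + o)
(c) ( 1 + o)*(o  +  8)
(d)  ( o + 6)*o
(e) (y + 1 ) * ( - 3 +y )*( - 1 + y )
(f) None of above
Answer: f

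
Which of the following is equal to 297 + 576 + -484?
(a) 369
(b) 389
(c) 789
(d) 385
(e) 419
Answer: b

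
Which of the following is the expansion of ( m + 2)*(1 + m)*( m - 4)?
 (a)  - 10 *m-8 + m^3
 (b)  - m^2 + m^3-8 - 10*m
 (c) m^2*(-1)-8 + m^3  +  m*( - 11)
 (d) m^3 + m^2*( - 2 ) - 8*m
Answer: b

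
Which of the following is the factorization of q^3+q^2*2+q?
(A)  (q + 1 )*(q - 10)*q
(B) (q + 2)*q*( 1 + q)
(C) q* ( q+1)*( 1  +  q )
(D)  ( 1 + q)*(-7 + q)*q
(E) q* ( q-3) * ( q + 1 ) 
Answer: C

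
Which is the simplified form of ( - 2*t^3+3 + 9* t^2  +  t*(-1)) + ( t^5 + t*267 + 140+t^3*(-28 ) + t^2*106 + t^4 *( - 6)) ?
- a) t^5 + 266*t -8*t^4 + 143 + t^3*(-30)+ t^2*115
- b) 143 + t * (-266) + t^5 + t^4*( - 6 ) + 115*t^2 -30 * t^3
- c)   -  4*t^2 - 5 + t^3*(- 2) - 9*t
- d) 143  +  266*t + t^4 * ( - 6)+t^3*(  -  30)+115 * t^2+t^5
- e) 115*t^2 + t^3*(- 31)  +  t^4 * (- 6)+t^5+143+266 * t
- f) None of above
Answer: d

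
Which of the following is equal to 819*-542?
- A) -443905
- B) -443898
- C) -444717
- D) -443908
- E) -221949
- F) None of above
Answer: B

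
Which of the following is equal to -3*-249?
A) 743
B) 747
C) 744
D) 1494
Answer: B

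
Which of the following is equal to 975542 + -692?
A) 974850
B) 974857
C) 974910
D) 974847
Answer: A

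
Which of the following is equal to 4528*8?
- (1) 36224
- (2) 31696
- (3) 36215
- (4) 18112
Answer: 1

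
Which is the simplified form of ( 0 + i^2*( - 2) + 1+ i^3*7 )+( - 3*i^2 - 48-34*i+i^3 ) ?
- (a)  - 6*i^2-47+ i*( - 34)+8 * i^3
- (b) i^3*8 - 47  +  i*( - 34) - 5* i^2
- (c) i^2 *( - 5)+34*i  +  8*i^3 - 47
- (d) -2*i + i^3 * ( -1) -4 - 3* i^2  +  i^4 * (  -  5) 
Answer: b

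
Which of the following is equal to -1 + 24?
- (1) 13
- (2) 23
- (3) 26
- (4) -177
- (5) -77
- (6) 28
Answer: 2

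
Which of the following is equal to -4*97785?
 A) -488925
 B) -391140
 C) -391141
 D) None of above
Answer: B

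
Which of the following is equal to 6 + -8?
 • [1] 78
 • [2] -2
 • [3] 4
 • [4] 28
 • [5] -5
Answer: 2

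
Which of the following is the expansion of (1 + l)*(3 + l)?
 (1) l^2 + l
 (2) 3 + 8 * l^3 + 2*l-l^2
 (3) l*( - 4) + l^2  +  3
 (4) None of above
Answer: 4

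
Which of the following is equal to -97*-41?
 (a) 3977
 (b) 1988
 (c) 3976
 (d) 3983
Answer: a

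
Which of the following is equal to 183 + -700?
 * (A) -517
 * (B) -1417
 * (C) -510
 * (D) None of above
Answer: A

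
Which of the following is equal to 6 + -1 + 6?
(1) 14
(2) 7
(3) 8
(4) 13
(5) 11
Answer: 5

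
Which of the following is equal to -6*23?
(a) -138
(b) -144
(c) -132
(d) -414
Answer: a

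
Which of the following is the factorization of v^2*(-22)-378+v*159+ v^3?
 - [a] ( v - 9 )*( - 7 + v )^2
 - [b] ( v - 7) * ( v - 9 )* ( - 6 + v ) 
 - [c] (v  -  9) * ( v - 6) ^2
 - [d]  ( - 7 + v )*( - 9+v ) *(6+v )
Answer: b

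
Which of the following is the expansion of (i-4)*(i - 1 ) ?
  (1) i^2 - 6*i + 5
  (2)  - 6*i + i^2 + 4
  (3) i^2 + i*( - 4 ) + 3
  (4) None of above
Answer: 4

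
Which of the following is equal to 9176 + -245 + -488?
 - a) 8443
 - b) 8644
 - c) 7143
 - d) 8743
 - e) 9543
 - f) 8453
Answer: a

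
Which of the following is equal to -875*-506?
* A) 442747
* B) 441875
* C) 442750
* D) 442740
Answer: C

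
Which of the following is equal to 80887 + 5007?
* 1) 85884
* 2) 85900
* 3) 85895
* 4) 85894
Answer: 4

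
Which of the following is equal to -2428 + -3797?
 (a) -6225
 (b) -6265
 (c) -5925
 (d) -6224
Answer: a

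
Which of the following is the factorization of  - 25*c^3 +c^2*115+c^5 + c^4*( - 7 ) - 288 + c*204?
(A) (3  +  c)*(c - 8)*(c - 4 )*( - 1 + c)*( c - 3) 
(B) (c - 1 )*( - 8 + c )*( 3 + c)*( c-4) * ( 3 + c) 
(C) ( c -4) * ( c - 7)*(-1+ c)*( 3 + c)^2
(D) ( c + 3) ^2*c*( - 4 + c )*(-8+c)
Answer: B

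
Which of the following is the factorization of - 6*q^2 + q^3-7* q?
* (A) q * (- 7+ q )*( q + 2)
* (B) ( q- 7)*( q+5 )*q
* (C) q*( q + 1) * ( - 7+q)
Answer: C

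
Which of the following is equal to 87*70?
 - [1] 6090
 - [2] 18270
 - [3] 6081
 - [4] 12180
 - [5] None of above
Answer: 1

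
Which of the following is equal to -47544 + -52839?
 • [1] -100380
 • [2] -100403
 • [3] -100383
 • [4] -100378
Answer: 3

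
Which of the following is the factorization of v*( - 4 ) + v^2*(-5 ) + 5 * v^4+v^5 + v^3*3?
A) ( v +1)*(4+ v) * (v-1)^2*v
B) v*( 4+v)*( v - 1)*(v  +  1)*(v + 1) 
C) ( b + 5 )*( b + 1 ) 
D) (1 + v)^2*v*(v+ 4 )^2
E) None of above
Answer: B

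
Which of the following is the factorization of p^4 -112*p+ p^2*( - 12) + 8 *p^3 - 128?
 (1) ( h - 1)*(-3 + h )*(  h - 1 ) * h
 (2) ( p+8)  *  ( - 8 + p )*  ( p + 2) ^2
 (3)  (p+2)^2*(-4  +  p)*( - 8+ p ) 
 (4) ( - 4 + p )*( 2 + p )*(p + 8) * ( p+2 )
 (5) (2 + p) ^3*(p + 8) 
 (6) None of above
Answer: 4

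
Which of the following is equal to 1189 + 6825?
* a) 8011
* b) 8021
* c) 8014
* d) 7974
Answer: c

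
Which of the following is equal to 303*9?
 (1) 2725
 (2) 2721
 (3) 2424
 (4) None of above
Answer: 4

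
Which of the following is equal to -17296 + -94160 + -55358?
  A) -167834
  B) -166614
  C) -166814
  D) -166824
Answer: C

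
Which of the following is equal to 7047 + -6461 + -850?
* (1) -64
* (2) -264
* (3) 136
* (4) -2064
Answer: 2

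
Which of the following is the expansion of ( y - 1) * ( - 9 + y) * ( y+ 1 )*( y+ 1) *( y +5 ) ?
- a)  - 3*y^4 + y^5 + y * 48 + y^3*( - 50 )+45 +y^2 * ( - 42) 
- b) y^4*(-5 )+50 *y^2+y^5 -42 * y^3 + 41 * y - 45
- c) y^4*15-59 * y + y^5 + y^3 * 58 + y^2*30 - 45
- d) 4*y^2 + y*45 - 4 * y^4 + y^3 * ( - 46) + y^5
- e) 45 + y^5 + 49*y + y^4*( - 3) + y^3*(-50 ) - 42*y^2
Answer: e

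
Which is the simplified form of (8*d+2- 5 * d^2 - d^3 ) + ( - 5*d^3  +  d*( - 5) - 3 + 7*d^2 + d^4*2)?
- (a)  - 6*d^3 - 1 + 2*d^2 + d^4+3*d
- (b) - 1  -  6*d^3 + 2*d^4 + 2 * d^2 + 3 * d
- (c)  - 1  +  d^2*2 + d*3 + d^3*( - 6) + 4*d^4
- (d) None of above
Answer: b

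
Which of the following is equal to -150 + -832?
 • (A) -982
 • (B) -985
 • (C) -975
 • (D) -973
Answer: A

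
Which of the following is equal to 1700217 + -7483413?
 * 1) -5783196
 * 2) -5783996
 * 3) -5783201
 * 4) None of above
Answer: 1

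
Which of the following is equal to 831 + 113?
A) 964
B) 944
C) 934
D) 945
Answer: B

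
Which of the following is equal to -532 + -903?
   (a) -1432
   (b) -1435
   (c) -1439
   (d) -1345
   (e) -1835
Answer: b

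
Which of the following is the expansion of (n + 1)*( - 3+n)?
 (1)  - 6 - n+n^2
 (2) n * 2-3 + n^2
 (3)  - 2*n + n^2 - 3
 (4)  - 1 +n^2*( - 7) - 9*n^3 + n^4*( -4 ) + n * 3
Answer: 3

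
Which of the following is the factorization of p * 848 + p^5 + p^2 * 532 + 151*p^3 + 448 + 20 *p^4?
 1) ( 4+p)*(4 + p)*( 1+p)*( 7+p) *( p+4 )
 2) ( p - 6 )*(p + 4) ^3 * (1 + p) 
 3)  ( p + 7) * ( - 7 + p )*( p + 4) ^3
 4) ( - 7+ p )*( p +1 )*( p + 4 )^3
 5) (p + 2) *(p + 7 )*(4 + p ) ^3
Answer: 1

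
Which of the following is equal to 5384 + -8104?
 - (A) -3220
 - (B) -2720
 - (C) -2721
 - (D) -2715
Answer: B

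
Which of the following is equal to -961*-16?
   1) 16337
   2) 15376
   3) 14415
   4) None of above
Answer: 2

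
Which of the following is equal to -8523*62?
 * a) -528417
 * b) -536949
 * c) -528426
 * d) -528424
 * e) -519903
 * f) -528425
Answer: c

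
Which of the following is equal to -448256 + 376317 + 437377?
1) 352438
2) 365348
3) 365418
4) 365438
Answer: 4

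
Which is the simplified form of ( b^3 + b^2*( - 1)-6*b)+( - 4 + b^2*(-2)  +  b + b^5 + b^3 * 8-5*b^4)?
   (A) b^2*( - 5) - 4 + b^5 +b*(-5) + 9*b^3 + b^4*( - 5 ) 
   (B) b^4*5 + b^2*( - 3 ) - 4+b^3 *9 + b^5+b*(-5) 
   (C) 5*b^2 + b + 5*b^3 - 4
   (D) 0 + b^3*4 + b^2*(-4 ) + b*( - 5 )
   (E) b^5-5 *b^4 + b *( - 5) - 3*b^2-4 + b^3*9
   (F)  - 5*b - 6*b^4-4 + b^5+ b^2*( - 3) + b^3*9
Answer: E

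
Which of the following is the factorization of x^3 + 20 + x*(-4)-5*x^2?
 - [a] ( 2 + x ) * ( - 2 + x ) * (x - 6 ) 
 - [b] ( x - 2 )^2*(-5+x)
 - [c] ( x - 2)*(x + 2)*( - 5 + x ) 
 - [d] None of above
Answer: c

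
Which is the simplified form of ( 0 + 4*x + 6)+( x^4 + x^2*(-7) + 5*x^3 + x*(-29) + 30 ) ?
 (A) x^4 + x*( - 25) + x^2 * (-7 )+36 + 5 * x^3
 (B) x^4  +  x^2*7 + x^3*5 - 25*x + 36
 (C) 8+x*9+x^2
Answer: A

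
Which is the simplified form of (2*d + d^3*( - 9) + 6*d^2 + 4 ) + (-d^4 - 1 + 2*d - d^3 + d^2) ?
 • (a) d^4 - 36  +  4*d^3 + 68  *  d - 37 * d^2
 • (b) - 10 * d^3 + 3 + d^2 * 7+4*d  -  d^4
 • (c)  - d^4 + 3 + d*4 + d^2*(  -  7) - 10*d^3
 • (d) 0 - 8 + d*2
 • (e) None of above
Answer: b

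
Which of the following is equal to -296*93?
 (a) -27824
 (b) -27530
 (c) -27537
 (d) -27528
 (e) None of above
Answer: d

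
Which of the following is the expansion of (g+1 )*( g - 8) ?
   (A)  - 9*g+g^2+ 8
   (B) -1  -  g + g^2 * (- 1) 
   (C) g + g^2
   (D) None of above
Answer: D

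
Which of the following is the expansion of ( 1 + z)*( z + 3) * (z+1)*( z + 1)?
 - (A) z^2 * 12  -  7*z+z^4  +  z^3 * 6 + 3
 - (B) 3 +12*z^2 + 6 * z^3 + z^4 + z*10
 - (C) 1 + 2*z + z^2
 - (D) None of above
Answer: B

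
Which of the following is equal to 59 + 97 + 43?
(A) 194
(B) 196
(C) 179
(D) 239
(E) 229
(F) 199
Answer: F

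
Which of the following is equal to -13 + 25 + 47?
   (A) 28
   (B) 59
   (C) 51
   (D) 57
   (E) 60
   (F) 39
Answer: B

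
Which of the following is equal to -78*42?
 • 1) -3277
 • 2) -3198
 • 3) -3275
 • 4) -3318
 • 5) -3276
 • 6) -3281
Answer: 5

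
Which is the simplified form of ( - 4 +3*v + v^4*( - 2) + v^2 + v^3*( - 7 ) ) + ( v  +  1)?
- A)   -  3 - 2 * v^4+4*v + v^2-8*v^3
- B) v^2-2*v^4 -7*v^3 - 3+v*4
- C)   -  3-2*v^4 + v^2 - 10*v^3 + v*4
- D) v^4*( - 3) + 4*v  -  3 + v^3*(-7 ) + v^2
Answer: B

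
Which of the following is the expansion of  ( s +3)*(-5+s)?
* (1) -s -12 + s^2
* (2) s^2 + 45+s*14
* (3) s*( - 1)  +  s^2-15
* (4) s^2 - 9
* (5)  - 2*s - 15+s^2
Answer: 5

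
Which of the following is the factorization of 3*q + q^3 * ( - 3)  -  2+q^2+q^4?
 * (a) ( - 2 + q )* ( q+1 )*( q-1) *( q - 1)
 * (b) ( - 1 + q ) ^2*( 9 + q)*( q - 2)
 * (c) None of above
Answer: a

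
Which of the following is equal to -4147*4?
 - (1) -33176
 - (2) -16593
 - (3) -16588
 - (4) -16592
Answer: 3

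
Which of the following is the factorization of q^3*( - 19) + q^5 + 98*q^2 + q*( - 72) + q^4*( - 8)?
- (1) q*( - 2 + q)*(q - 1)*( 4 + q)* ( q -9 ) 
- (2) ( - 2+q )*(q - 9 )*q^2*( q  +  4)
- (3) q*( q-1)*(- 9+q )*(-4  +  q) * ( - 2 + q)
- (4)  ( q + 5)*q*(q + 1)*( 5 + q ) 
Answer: 1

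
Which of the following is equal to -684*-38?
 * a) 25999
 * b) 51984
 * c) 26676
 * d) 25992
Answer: d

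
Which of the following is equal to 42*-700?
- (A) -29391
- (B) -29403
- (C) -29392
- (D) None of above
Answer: D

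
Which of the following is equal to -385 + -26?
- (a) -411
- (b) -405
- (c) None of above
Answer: a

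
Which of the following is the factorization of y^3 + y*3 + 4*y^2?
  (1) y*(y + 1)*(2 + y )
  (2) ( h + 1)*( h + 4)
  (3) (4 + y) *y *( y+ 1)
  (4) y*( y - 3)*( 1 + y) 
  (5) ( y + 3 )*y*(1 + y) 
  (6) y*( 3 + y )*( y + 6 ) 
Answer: 5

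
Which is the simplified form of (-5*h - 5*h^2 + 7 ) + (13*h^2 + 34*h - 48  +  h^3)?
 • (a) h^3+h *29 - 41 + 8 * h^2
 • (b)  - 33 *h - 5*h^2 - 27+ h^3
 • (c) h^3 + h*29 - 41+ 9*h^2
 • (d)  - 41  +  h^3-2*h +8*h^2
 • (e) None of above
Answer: a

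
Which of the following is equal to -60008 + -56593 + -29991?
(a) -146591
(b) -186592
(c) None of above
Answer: c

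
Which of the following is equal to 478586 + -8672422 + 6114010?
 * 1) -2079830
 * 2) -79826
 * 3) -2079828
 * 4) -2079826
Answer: 4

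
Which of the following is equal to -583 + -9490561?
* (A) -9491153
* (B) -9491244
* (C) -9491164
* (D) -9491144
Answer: D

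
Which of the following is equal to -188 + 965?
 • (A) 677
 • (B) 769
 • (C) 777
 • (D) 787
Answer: C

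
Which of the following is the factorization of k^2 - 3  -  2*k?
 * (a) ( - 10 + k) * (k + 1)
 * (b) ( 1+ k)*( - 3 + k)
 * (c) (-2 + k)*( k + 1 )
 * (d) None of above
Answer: b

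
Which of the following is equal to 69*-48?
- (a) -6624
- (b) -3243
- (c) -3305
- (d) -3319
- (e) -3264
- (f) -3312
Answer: f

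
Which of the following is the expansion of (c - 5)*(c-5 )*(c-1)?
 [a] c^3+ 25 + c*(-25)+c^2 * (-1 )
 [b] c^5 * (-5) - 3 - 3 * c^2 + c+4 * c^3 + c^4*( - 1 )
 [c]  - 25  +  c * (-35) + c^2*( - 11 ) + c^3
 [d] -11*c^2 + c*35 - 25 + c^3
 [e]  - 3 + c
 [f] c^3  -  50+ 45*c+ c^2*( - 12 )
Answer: d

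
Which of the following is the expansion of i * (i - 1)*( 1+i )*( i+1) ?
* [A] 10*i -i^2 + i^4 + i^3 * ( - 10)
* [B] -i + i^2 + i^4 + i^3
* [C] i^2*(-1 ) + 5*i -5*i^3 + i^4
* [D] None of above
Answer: D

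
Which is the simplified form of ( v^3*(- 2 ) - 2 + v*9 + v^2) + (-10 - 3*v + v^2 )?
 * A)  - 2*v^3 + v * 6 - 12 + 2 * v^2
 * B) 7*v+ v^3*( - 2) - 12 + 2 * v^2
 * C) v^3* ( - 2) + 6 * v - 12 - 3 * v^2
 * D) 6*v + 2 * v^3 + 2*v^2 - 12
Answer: A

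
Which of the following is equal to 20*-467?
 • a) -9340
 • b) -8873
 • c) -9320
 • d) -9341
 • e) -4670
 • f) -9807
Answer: a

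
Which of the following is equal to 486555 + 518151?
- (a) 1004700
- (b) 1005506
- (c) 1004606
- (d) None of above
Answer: d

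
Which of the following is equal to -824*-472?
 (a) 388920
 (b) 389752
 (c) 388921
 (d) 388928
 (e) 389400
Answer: d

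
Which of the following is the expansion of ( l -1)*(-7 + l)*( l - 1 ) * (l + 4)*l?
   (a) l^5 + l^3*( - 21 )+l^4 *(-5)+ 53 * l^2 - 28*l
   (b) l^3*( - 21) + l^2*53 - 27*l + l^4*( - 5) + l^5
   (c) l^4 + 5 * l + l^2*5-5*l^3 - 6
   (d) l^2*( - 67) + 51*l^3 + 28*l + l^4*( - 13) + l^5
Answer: a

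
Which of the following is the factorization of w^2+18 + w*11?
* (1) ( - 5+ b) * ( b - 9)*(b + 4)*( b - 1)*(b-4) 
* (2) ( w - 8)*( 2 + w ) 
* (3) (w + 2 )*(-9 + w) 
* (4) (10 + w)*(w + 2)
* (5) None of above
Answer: 5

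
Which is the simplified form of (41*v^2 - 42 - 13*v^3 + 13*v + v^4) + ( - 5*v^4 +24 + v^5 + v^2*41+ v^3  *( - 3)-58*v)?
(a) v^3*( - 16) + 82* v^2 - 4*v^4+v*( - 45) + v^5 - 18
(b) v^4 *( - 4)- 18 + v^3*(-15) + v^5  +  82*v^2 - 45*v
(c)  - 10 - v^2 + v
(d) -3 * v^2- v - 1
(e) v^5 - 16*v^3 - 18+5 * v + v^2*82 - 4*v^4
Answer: a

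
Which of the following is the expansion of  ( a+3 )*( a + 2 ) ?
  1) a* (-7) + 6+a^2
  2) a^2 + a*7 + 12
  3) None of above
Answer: 3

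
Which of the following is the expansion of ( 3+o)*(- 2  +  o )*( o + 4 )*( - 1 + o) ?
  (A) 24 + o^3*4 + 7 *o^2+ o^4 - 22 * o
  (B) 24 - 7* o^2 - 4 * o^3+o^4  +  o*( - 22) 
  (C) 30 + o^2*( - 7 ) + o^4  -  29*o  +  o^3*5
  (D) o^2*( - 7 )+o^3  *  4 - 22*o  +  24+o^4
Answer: D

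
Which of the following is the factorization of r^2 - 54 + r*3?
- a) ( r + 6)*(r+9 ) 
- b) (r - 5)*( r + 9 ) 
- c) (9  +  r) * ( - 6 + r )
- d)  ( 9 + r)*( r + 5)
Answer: c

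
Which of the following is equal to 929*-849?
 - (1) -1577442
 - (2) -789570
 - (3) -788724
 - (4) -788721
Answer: 4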